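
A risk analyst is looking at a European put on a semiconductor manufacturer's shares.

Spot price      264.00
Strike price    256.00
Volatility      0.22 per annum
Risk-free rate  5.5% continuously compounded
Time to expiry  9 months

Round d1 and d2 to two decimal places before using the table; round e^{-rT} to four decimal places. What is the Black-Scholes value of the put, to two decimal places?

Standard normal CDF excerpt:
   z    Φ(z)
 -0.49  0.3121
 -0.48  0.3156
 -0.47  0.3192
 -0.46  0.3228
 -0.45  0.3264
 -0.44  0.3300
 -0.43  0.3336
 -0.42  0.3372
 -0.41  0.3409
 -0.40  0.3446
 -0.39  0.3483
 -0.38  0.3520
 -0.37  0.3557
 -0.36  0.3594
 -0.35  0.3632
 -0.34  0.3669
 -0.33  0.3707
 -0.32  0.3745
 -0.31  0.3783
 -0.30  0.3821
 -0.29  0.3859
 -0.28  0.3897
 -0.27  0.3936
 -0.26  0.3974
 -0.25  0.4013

11.46

T = 0.75;  σ√T = 0.1905
d₁ = [ln(264/256) + (0.055 + 0.22²/2)·0.75] / 0.1905 = [0.0308 + 0.0594] / 0.1905 = 0.4733 → 0.47
d₂ = d₁ − σ√T = 0.4733 − 0.1905 = 0.2828 → 0.28
exp(−rT) = exp(−0.055·0.75) = 0.9596
N(−d₂) = N(-0.28) = 0.3897;  N(−d₁) = N(-0.47) = 0.3192
P = 256·0.9596·0.3897 − 264·0.3192 = 95.7328 − 84.2688 = 11.4640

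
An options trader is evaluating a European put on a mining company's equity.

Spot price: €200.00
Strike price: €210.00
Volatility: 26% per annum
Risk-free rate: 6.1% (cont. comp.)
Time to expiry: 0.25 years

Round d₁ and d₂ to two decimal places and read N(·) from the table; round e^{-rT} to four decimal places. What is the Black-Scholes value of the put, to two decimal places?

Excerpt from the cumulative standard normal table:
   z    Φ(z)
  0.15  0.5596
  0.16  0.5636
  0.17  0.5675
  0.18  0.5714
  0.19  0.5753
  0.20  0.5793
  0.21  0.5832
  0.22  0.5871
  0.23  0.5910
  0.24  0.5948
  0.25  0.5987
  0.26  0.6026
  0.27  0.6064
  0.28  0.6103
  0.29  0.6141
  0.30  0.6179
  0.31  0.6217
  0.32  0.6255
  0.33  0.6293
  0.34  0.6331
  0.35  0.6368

€14.31

σ√T = 0.26 × 0.5000 = 0.1300
d₁ = [ln(200/210) + (0.061 + ½·0.26²)·0.25] / (σ√T) = (-0.0488 + 0.0237) / 0.1300 = -0.1930 ≈ -0.19
d₂ = -0.1930 − 0.1300 = -0.3230 ≈ -0.32
exp(−rT) = exp(−0.061·0.25) = 0.9849
P = 210·0.9849·N(0.32) − 200·N(0.19) = 210·0.9849·0.6255 − 200·0.5753 = 129.3715 − 115.0600 = 14.3115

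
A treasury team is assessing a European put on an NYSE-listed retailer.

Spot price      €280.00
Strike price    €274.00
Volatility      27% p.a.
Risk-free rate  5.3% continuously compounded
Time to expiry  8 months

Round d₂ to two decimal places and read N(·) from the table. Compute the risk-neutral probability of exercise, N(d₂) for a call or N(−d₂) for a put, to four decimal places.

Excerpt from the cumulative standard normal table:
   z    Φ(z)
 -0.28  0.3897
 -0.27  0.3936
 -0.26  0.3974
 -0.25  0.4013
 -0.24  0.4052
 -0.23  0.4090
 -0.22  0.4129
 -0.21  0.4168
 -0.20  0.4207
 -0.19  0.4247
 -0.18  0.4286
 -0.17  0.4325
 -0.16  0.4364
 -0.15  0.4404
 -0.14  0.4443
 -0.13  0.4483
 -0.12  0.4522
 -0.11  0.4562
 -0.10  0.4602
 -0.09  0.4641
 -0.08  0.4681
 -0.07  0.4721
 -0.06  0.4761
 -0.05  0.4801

0.4404

σ√T = 0.27 × 0.8165 = 0.2205
d₁ = [ln(280/274) + (0.053 + 0.27²/2)·0.6667] / 0.2205 = [0.0217 + 0.0596] / 0.2205 = 0.3688 which rounds to 0.37
d₂ = d₁ − σ√T = 0.3688 − 0.2205 = 0.1483 which rounds to 0.15
Risk-neutral Pr[S_T < K] = N(−d₂) = N(-0.15) = 0.4404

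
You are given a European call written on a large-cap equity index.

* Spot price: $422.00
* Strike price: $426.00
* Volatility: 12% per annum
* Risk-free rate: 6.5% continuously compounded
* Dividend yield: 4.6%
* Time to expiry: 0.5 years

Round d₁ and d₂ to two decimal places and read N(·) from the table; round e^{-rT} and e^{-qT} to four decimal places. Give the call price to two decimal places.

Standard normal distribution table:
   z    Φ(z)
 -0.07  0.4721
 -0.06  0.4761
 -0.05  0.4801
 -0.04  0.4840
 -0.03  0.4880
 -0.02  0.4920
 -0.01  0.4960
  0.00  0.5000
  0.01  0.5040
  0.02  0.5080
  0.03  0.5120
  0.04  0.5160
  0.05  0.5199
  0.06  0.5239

$13.22

σ√T = 0.12·√0.5 = 0.0849
ln(S/K) + (r − q + σ²/2)T = ln(422/426) + (0.065 − 0.046 + 0.12²/2)·0.5 = -0.0094 + 0.0131 = 0.0037
d₁ = 0.0037 / 0.0849 = 0.0432 which rounds to 0.04
d₂ = d₁ − σ√T = 0.0432 − 0.0849 = -0.0416 which rounds to -0.04
e^(−qT) = e^(−0.046·0.5) = 0.9773;  e^(−rT) = e^(−0.065·0.5) = 0.9680
N(d₁) = N(0.04) = 0.5160;  N(d₂) = N(-0.04) = 0.4840
C = 422·0.9773·0.5160 − 426·0.9680·0.4840 = 212.8090 − 199.5861 = 13.2229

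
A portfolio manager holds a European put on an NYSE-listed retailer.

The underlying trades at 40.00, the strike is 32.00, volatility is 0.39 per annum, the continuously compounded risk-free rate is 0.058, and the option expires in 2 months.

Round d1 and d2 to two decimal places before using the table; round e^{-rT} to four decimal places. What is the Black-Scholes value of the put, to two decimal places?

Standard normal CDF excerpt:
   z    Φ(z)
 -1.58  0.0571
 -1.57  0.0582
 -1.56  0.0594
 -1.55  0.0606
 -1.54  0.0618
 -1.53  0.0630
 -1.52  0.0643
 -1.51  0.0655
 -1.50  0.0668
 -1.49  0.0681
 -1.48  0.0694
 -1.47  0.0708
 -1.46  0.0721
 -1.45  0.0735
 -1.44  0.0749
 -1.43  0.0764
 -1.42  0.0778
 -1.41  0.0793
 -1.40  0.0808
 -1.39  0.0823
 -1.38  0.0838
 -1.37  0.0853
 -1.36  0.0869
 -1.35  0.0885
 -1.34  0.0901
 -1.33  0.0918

T = 0.1667;  σ√T = 0.1592
ln(S/K) + (r + σ²/2)T = ln(40/32) + (0.058 + 0.39²/2)·0.1667 = 0.2231 + 0.0223 = 0.2455
d₁ = 0.2455 / 0.1592 = 1.5418 → 1.54
d₂ = d₁ − σ√T = 1.5418 − 0.1592 = 1.3826 → 1.38
e^(−rT) = e^(−0.058·0.1667) = 0.9904
N(−d₂) = N(-1.38) = 0.0838;  N(−d₁) = N(-1.54) = 0.0618
P = 32·0.9904·0.0838 − 40·0.0618 = 2.6559 − 2.4720 = 0.1839

0.18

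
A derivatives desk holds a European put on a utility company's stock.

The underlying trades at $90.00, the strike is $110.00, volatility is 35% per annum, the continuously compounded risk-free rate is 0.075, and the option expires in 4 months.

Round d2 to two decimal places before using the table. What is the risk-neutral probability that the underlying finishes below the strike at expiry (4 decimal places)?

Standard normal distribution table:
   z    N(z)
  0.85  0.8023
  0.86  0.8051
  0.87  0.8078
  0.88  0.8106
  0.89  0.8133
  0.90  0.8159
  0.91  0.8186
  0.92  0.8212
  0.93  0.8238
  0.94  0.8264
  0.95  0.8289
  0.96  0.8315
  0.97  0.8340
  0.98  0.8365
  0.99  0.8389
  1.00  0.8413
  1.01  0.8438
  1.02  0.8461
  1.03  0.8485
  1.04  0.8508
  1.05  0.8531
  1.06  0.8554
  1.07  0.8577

σ√T = 0.35·√0.3333 = 0.2021
d₁ = [ln(90/110) + (0.075 + 0.35²/2)·0.3333] / 0.2021 = [-0.2007 + 0.0454] / 0.2021 = -0.7683 ⇒ -0.77
d₂ = d₁ − σ√T = -0.7683 − 0.2021 = -0.9704 ⇒ -0.97
Risk-neutral Pr[S_T < K] = N(−d₂) = N(0.97) = 0.8340

0.8340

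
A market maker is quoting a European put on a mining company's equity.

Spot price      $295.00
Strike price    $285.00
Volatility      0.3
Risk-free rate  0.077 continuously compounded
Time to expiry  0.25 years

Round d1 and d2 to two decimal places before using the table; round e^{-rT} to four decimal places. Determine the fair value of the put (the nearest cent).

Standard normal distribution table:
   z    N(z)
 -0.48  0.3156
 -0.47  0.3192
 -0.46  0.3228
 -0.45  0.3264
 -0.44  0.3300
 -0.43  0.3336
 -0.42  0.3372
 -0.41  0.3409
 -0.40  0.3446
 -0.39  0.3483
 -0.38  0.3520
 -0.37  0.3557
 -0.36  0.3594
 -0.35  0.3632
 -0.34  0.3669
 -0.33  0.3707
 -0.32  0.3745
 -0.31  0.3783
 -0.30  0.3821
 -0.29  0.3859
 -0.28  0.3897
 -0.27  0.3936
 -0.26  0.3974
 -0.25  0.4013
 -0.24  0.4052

T = 0.25;  σ√T = 0.1500
d₁ = [ln(295/285) + (0.077 + ½·0.3²)·0.25] / (σ√T) = (0.0345 + 0.0305) / 0.1500 = 0.4332 → 0.43
d₂ = 0.4332 − 0.1500 = 0.2832 → 0.28
e^(−rT) = e^(−0.077·0.25) = 0.9809
P = 285·0.9809·N(-0.28) − 295·N(-0.43) = 285·0.9809·0.3897 − 295·0.3336 = 108.9432 − 98.4120 = 10.5312

$10.53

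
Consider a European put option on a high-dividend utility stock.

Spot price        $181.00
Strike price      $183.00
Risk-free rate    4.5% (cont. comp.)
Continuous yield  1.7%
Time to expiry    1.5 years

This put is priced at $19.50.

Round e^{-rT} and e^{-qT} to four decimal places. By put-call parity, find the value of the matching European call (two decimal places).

exp(−qT) = exp(−0.017·1.5) = 0.9748;  exp(−rT) = exp(−0.045·1.5) = 0.9347
Put-call parity: C − P = S·e^(−qT) − K·e^(−rT) = 181·0.9748 − 183·0.9347 = 176.4388 − 171.0501 = 5.3887
C = P + (C − P) = 19.50 + (5.3887) = 24.8887

$24.89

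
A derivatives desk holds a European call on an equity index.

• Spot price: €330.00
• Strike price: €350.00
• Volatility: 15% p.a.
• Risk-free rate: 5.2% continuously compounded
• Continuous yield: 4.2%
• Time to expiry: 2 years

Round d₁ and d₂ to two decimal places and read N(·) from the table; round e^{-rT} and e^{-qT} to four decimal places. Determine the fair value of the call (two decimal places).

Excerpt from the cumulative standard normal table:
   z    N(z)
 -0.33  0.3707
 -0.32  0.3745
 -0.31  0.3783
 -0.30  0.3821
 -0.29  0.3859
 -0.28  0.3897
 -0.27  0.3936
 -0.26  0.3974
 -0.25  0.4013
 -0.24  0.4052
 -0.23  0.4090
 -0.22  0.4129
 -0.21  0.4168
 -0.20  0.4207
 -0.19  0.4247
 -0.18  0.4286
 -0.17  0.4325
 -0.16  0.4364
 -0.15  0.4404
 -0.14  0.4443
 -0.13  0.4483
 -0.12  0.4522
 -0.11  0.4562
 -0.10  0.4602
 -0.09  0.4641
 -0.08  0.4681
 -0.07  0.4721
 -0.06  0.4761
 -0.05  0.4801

T = 2;  σ√T = 0.2121
d₁ = [ln(330/350) + (0.052 − 0.042 + 0.15²/2)·2] / 0.2121 = [-0.0588 + 0.0425] / 0.2121 = -0.0770 ≈ -0.08
d₂ = d₁ − σ√T = -0.0770 − 0.2121 = -0.2892 ≈ -0.29
e^(−qT) = e^(−0.042·2) = 0.9194;  e^(−rT) = e^(−0.052·2) = 0.9012
N(d₁) = N(-0.08) = 0.4681;  N(d₂) = N(-0.29) = 0.3859
C = 330·0.9194·0.4681 − 350·0.9012·0.3859 = 142.0225 − 121.7206 = 20.3019

€20.30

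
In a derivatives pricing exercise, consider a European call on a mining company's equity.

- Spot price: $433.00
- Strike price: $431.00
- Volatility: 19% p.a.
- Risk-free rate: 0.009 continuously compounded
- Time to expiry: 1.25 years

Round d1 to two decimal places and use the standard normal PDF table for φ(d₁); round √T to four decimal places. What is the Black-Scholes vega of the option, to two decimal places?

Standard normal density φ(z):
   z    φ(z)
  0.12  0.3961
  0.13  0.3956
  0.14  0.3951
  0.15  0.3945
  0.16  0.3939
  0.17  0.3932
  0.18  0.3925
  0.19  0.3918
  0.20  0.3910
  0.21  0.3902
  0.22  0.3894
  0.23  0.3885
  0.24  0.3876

190.01

T = 1.25;  σ√T = 0.2124
ln(S/K) + (r + σ²/2)T = ln(433/431) + (0.009 + 0.19²/2)·1.25 = 0.0046 + 0.0338 = 0.0384
d₁ = 0.0384 / 0.2124 = 0.1810 which rounds to 0.18
√T = √1.25 = 1.1180
φ(d₁) = φ(0.18) = 0.3925
vega = S·φ(d₁)·√T = 433·0.3925·1.1180 = 190.0069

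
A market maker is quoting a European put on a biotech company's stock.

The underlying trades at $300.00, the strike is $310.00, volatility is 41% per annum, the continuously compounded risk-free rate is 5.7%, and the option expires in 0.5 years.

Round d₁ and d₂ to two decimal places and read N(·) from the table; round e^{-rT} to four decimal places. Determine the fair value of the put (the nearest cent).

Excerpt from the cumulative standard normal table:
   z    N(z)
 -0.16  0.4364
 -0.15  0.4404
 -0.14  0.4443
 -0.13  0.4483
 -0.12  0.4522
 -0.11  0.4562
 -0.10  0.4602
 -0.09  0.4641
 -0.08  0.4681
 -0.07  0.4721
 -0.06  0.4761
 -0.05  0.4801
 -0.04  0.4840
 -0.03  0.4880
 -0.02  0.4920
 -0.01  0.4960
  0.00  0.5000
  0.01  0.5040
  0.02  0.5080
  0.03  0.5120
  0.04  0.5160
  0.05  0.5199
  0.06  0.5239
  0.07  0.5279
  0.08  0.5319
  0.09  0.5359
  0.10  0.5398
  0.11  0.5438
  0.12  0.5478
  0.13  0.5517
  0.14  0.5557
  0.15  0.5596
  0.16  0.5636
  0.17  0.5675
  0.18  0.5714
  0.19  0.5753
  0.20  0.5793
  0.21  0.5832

σ√T = 0.41·√0.5 = 0.2899
d₁ = [ln(300/310) + (0.057 + 0.41²/2)·0.5] / 0.2899 = [-0.0328 + 0.0705] / 0.2899 = 0.1302 which rounds to 0.13
d₂ = d₁ − σ√T = 0.1302 − 0.2899 = -0.1598 which rounds to -0.16
exp(−rT) = exp(−0.057·0.5) = 0.9719
N(−d₂) = N(0.16) = 0.5636;  N(−d₁) = N(-0.13) = 0.4483
P = 310·0.9719·0.5636 − 300·0.4483 = 169.8065 − 134.4900 = 35.3165

$35.32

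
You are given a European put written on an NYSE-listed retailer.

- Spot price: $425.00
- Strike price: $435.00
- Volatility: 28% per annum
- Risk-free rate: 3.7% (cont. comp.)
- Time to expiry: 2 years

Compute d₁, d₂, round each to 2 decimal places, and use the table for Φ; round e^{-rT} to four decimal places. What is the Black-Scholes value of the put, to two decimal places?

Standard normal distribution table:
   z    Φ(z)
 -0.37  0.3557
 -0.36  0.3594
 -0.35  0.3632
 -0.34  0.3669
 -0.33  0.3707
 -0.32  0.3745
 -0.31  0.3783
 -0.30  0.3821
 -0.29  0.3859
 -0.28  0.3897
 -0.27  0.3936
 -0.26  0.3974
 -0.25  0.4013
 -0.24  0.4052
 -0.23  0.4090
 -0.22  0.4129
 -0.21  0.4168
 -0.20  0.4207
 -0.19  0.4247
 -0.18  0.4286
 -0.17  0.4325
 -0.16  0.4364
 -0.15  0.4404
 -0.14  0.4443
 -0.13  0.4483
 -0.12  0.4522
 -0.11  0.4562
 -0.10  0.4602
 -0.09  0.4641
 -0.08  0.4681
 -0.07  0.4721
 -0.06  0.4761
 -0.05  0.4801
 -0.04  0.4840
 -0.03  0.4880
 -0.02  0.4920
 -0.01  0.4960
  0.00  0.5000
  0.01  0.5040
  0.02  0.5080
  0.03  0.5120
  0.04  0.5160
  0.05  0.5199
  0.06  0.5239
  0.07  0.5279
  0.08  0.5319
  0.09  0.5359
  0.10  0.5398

T = 2;  σ√T = 0.3960
ln(S/K) + (r + σ²/2)T = ln(425/435) + (0.037 + 0.28²/2)·2 = -0.0233 + 0.1524 = 0.1291
d₁ = 0.1291 / 0.3960 = 0.3261 which rounds to 0.33
d₂ = d₁ − σ√T = 0.3261 − 0.3960 = -0.0698 which rounds to -0.07
exp(−rT) = exp(−0.037·2) = 0.9287
P = 435·0.9287·N(0.07) − 425·N(-0.33) = 435·0.9287·0.5279 − 425·0.3707 = 213.2634 − 157.5475 = 55.7159

$55.72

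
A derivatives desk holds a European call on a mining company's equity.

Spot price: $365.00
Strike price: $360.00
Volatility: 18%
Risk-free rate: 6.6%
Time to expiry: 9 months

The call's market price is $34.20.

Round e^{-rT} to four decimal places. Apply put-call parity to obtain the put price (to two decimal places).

exp(−rT) = exp(−0.066·0.75) = 0.9517
Put-call parity: C − P = S − K·e^(−rT) = 365 − 360·0.9517 = 365 − 342.6120 = 22.3880
P = C − (C − P) = 34.20 − (22.3880) = 11.8120

$11.81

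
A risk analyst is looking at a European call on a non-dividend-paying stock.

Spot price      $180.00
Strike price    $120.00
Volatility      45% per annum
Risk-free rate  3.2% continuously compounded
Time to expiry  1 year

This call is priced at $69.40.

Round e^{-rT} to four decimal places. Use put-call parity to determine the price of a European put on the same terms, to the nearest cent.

e^(−rT) = e^(−0.032·1) = 0.9685
Put-call parity: C − P = S − K·e^(−rT) = 180 − 120·0.9685 = 180 − 116.2200 = 63.7800
P = C − (C − P) = 69.40 − (63.7800) = 5.6200

$5.62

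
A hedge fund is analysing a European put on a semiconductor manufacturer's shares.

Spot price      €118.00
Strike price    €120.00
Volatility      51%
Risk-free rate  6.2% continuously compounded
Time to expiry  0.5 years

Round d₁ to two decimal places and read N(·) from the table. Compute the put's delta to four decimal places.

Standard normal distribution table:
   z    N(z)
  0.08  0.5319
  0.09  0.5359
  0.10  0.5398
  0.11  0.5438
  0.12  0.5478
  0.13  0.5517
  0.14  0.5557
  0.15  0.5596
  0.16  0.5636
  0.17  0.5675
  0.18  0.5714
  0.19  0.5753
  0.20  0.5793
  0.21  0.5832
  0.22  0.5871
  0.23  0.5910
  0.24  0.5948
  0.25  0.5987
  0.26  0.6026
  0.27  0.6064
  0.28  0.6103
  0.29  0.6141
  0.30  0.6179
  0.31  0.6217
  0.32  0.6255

σ√T = 0.51·√0.5 = 0.3606
d₁ = [ln(118/120) + (0.062 + ½·0.51²)·0.5] / (σ√T) = (-0.0168 + 0.0960) / 0.3606 = 0.2197 → 0.22
N(d₁) = N(0.22) = 0.5871
Δ_put = N(d₁) − 1 = 0.5871 − 1 = -0.4129

-0.4129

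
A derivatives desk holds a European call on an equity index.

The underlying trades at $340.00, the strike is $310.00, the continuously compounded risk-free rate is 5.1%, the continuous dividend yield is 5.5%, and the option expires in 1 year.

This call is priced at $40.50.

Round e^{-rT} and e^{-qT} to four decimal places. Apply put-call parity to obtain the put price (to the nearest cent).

$13.28

e^(−qT) = e^(−0.055·1) = 0.9465;  e^(−rT) = e^(−0.051·1) = 0.9503
Put-call parity: C − P = S·e^(−qT) − K·e^(−rT) = 340·0.9465 − 310·0.9503 = 321.8100 − 294.5930 = 27.2170
P = C − (C − P) = 40.50 − (27.2170) = 13.2830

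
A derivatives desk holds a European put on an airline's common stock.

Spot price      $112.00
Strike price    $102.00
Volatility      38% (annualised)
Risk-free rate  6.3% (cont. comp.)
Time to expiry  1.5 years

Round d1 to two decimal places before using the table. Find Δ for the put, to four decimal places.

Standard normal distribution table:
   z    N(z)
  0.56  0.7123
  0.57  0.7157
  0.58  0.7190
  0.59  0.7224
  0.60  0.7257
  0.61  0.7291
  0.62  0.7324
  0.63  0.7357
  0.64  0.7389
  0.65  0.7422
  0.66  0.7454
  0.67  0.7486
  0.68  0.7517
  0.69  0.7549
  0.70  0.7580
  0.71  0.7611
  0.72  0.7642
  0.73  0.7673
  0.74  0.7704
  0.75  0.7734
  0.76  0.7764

-0.2611

σ√T = 0.38 × 1.2247 = 0.4654
ln(S/K) + (r + σ²/2)T = ln(112/102) + (0.063 + 0.38²/2)·1.5 = 0.0935 + 0.2028 = 0.2963
d₁ = 0.2963 / 0.4654 = 0.6367 which rounds to 0.64
N(d₁) = N(0.64) = 0.7389
Δ_put = N(d₁) − 1 = 0.7389 − 1 = -0.2611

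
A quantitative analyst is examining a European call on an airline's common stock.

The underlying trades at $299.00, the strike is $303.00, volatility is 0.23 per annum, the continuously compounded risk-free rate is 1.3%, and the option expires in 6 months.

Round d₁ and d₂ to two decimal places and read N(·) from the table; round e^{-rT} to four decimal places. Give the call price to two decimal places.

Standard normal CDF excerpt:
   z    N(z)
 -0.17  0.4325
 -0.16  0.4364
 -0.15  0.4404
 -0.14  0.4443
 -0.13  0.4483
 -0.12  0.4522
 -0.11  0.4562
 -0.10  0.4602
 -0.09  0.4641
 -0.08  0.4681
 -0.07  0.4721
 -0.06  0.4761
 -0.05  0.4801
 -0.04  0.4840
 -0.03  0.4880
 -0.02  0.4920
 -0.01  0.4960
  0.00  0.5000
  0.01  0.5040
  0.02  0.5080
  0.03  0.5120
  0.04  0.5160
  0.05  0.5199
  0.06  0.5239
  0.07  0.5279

σ√T = 0.23·√0.5 = 0.1626
d₁ = [ln(299/303) + (0.013 + 0.23²/2)·0.5] / 0.1626 = [-0.0133 + 0.0197] / 0.1626 = 0.0396 which rounds to 0.04
d₂ = d₁ − σ√T = 0.0396 − 0.1626 = -0.1231 which rounds to -0.12
e^(−rT) = e^(−0.013·0.5) = 0.9935
N(d₁) = N(0.04) = 0.5160;  N(d₂) = N(-0.12) = 0.4522
C = 299·0.5160 − 303·0.9935·0.4522 = 154.2840 − 136.1260 = 18.1580

$18.16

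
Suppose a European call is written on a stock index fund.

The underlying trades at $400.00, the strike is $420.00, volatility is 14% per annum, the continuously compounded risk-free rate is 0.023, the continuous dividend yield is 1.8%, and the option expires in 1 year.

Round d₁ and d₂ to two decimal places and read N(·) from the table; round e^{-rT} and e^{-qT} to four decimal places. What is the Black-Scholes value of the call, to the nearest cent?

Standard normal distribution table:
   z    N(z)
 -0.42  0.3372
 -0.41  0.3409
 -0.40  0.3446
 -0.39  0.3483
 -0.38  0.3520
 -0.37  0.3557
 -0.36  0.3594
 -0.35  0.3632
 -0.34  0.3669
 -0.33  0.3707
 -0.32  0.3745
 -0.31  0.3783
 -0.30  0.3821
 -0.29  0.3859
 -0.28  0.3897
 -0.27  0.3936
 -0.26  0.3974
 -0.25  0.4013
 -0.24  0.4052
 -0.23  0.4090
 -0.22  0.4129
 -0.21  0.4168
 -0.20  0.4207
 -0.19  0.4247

$14.71

σ√T = 0.14 × 1.0000 = 0.1400
d₁ = [ln(400/420) + (0.023 − 0.018 + 0.14²/2)·1] / 0.1400 = [-0.0488 + 0.0148] / 0.1400 = -0.2428 → -0.24
d₂ = d₁ − σ√T = -0.2428 − 0.1400 = -0.3828 → -0.38
exp(−qT) = exp(−0.018·1) = 0.9822;  exp(−rT) = exp(−0.023·1) = 0.9773
C = 400·0.9822·N(-0.24) − 420·0.9773·N(-0.38) = 400·0.9822·0.4052 − 420·0.9773·0.3520 = 159.1950 − 144.4840 = 14.7109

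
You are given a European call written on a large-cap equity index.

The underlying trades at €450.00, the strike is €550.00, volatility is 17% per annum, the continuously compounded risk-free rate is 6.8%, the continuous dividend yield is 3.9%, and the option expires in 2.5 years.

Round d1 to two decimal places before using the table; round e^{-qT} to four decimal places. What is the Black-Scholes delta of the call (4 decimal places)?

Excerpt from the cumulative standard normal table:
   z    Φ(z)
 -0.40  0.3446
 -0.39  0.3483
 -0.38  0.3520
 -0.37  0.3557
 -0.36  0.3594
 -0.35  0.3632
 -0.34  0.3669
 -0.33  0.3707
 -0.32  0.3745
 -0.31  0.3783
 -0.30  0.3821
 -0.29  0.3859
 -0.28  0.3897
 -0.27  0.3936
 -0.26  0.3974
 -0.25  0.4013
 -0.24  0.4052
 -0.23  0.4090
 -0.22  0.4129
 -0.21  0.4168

0.3328

σ√T = 0.17·√2.5 = 0.2688
d₁ = [ln(450/550) + (0.068 − 0.039 + ½·0.17²)·2.5] / (σ√T) = (-0.2007 + 0.1086) / 0.2688 = -0.3424 ⇒ -0.34
N(d₁) = N(-0.34) = 0.3669
Δ_call = e^(−qT)·N(d₁) = 0.9071·0.3669 = 0.3328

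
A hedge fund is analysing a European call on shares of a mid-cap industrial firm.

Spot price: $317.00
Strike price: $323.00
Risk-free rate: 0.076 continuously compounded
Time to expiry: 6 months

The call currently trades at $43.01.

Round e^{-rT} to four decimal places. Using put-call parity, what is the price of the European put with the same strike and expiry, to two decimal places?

$36.96

exp(−rT) = exp(−0.076·0.5) = 0.9627
Put-call parity: C − P = S − K·e^(−rT) = 317 − 323·0.9627 = 317 − 310.9521 = 6.0479
P = C − (C − P) = 43.01 − (6.0479) = 36.9621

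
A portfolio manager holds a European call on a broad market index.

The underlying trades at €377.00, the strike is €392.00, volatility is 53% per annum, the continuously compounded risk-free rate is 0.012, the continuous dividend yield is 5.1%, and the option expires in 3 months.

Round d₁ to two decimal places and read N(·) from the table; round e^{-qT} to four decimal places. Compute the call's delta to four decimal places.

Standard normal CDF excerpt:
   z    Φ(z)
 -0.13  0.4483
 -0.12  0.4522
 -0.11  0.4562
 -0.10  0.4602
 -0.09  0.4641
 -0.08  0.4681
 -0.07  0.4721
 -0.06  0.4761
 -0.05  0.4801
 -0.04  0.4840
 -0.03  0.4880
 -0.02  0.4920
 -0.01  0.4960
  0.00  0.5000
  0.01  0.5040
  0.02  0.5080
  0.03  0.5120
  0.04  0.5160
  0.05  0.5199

0.4740

σ√T = 0.53 × 0.5000 = 0.2650
d₁ = [ln(377/392) + (0.012 − 0.051 + 0.53²/2)·0.25] / 0.2650 = [-0.0390 + 0.0254] / 0.2650 = -0.0515 which rounds to -0.05
N(d₁) = N(-0.05) = 0.4801
Δ_call = e^(−qT)·N(d₁) = 0.9873·0.4801 = 0.4740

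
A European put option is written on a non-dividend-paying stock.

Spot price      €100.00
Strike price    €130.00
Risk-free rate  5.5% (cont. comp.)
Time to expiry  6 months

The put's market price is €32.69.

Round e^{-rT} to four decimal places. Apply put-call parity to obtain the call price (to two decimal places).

e^(−rT) = e^(−0.055·0.5) = 0.9729
Put-call parity: C − P = S − K·e^(−rT) = 100 − 130·0.9729 = 100 − 126.4770 = -26.4770
C = P + (C − P) = 32.69 + (-26.4770) = 6.2130

€6.21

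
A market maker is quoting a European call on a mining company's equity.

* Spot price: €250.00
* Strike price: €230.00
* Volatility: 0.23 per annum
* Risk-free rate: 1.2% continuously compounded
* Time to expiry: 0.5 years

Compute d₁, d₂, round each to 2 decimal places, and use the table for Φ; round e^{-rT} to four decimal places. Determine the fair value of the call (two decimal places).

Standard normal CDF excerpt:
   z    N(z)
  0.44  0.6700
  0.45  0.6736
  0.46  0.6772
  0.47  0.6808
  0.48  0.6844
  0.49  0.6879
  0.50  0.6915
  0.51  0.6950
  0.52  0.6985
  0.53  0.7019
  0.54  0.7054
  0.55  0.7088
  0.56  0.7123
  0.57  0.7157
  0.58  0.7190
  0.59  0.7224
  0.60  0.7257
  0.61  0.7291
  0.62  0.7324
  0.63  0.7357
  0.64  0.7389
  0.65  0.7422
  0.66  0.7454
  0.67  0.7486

€28.28

T = 0.5;  σ√T = 0.1626
ln(S/K) + (r + σ²/2)T = ln(250/230) + (0.012 + 0.23²/2)·0.5 = 0.0834 + 0.0192 = 0.1026
d₁ = 0.1026 / 0.1626 = 0.6309 → 0.63
d₂ = d₁ − σ√T = 0.6309 − 0.1626 = 0.4683 → 0.47
exp(−rT) = exp(−0.012·0.5) = 0.9940
N(d₁) = N(0.63) = 0.7357;  N(d₂) = N(0.47) = 0.6808
C = 250·0.7357 − 230·0.9940·0.6808 = 183.9250 − 155.6445 = 28.2805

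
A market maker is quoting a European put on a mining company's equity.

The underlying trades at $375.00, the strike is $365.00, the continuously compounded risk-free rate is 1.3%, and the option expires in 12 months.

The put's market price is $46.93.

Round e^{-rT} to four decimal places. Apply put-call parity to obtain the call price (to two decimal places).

$61.64

exp(−rT) = exp(−0.013·1) = 0.9871
Put-call parity: C − P = S − K·e^(−rT) = 375 − 365·0.9871 = 375 − 360.2915 = 14.7085
C = P + (C − P) = 46.93 + (14.7085) = 61.6385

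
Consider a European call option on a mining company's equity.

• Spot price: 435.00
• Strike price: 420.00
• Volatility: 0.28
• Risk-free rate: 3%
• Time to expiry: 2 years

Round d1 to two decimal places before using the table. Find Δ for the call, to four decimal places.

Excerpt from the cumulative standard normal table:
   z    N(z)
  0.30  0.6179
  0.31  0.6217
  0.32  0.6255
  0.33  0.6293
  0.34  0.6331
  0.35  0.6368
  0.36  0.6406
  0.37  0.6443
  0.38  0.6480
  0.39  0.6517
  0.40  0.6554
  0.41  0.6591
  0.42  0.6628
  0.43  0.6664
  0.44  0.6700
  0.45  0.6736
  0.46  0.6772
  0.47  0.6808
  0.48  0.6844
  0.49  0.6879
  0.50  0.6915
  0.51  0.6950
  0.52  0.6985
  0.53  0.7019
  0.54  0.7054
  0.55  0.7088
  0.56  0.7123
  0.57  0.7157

0.6700

T = 2;  σ√T = 0.3960
d₁ = [ln(435/420) + (0.03 + 0.28²/2)·2] / 0.3960 = [0.0351 + 0.1384] / 0.3960 = 0.4381 ≈ 0.44
N(d₁) = N(0.44) = 0.6700
Δ_call = N(d₁) = 0.6700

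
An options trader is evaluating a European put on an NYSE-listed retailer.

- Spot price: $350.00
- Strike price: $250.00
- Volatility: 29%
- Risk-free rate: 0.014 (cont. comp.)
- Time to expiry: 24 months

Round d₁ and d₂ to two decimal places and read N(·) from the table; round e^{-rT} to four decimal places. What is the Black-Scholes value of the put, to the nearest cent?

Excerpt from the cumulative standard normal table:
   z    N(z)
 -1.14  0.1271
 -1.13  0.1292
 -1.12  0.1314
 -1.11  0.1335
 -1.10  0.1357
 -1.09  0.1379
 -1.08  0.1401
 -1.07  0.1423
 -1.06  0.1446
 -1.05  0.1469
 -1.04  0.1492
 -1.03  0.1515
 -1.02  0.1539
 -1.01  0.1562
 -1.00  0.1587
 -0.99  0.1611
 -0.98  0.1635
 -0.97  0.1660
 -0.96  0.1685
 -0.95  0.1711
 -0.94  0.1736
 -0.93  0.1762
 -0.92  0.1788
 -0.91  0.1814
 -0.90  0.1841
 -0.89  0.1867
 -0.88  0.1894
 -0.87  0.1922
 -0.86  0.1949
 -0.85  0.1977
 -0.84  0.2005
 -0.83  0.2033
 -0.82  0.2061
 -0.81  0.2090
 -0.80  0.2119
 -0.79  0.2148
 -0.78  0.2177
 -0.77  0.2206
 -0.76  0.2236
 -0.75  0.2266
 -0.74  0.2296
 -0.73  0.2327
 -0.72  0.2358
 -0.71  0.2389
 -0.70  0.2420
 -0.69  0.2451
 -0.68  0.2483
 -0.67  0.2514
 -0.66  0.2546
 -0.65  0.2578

$12.10

σ√T = 0.29 × 1.4142 = 0.4101
d₁ = [ln(350/250) + (0.014 + ½·0.29²)·2] / (σ√T) = (0.3365 + 0.1121) / 0.4101 = 1.0938 which rounds to 1.09
d₂ = 1.0938 − 0.4101 = 0.6836 which rounds to 0.68
exp(−rT) = exp(−0.014·2) = 0.9724
N(−d₂) = N(-0.68) = 0.2483;  N(−d₁) = N(-1.09) = 0.1379
P = 250·0.9724·0.2483 − 350·0.1379 = 60.3617 − 48.2650 = 12.0967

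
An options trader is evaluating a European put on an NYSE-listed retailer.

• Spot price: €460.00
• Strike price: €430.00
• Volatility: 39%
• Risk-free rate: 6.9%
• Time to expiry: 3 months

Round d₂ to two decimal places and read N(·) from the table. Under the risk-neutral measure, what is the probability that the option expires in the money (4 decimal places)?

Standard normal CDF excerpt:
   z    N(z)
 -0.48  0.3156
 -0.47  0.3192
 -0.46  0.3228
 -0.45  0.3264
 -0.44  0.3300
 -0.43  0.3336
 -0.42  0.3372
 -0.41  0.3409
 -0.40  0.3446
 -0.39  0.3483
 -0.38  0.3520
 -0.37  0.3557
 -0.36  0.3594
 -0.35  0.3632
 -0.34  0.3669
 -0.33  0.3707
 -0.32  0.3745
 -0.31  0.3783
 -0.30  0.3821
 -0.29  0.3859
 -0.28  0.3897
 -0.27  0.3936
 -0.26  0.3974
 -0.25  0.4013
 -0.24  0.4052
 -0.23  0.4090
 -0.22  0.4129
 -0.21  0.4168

0.3669

σ√T = 0.39 × 0.5000 = 0.1950
d₁ = [ln(460/430) + (0.069 + ½·0.39²)·0.25] / (σ√T) = (0.0674 + 0.0363) / 0.1950 = 0.5318 → 0.53
d₂ = 0.5318 − 0.1950 = 0.3368 → 0.34
Pr(exercise) under Q = N(−d₂) = N(-0.34) = 0.3669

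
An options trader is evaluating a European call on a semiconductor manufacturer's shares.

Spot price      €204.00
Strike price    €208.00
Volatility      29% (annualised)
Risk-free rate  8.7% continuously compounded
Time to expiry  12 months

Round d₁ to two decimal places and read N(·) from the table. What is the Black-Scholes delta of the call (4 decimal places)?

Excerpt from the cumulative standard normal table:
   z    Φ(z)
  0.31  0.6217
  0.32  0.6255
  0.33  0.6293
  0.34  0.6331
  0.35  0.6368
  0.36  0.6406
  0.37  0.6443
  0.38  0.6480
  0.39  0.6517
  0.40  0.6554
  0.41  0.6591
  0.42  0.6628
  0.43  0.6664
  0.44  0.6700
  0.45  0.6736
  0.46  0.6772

T = 1;  σ√T = 0.2900
d₁ = [ln(204/208) + (0.087 + 0.29²/2)·1] / 0.2900 = [-0.0194 + 0.1290] / 0.2900 = 0.3780 which rounds to 0.38
N(d₁) = N(0.38) = 0.6480
Δ_call = N(d₁) = 0.6480

0.6480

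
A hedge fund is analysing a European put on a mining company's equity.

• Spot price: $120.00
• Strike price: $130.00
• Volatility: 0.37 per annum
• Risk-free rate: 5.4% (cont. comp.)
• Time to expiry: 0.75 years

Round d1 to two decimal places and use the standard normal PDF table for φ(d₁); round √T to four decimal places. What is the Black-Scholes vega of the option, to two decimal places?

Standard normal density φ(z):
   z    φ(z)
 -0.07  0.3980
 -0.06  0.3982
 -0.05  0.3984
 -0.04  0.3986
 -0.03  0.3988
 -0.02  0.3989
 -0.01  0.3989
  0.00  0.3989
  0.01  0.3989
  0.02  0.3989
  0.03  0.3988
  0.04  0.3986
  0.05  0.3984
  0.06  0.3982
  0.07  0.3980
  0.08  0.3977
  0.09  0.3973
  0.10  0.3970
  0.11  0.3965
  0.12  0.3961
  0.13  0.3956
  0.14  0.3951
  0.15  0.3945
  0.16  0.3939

41.42

σ√T = 0.37·√0.75 = 0.3204
d₁ = [ln(120/130) + (0.054 + 0.37²/2)·0.75] / 0.3204 = [-0.0800 + 0.0918] / 0.3204 = 0.0368 ⇒ 0.04
√T = √0.75 = 0.8660
φ(d₁) = φ(0.04) = 0.3986
vega = S·φ(d₁)·√T = 120·0.3986·0.8660 = 41.4225
(Call and put vega coincide under Black-Scholes.)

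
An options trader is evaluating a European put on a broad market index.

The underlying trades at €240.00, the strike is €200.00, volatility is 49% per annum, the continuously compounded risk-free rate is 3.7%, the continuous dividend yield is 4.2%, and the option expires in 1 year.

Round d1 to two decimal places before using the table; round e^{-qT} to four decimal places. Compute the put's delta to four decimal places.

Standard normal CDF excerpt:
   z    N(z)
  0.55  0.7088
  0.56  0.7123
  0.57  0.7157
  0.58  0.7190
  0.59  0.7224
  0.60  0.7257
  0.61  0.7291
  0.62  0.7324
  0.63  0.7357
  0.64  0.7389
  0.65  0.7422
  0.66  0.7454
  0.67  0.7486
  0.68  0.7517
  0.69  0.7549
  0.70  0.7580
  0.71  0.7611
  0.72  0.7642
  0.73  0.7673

-0.2598

T = 1;  σ√T = 0.4900
ln(S/K) + (r − q + σ²/2)T = ln(240/200) + (0.037 − 0.042 + 0.49²/2)·1 = 0.1823 + 0.1150 = 0.2974
d₁ = 0.2974 / 0.4900 = 0.6069 which rounds to 0.61
N(d₁) = N(0.61) = 0.7291
Δ_put = e^(−qT)·(N(d₁) − 1) = 0.9589·(0.7291 − 1) = -0.2598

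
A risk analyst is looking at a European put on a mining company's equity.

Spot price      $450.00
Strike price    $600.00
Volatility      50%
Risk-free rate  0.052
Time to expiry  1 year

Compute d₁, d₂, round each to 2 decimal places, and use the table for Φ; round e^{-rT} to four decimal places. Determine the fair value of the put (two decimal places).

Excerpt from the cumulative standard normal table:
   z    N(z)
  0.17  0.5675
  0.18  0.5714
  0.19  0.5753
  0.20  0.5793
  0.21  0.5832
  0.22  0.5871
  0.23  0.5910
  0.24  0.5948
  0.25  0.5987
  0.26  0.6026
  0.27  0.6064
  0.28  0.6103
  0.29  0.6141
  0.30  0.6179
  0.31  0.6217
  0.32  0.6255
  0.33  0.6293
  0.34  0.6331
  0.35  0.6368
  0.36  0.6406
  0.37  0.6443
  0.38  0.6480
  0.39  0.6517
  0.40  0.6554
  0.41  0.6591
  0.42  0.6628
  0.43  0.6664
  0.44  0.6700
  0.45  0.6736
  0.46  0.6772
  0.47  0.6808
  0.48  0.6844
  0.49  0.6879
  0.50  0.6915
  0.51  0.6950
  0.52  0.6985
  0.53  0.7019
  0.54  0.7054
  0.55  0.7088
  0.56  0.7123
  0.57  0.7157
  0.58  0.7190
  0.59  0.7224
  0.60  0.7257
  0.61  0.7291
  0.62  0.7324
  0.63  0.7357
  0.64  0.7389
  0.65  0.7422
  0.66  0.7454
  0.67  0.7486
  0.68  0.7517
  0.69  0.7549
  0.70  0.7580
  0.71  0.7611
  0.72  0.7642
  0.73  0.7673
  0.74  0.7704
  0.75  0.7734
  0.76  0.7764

σ√T = 0.5·√1 = 0.5000
d₁ = [ln(450/600) + (0.052 + 0.5²/2)·1] / 0.5000 = [-0.2877 + 0.1770] / 0.5000 = -0.2214 which rounds to -0.22
d₂ = d₁ − σ√T = -0.2214 − 0.5000 = -0.7214 which rounds to -0.72
e^(−rT) = e^(−0.052·1) = 0.9493
P = 600·0.9493·N(0.72) − 450·N(0.22) = 600·0.9493·0.7642 − 450·0.5871 = 435.2730 − 264.1950 = 171.0780

$171.08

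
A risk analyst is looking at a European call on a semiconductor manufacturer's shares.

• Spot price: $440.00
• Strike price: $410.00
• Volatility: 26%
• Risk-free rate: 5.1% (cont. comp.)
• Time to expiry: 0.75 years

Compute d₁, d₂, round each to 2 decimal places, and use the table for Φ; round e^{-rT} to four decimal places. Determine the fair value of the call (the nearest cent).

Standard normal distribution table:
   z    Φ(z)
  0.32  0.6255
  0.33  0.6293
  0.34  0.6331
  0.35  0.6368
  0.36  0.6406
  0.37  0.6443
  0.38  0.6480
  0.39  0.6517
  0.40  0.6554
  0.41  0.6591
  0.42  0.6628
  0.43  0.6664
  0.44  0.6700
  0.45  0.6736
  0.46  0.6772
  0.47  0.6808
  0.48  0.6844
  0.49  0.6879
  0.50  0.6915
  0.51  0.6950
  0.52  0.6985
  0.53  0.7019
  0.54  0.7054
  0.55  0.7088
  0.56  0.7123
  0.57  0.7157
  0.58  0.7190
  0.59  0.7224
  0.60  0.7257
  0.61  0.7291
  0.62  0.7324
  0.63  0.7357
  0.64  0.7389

σ√T = 0.26 × 0.8660 = 0.2252
d₁ = [ln(440/410) + (0.051 + 0.26²/2)·0.75] / 0.2252 = [0.0706 + 0.0636] / 0.2252 = 0.5961 ≈ 0.60
d₂ = d₁ − σ√T = 0.5961 − 0.2252 = 0.3709 ≈ 0.37
e^(−rT) = e^(−0.051·0.75) = 0.9625
N(d₁) = N(0.60) = 0.7257;  N(d₂) = N(0.37) = 0.6443
C = 440·0.7257 − 410·0.9625·0.6443 = 319.3080 − 254.2569 = 65.0511

$65.05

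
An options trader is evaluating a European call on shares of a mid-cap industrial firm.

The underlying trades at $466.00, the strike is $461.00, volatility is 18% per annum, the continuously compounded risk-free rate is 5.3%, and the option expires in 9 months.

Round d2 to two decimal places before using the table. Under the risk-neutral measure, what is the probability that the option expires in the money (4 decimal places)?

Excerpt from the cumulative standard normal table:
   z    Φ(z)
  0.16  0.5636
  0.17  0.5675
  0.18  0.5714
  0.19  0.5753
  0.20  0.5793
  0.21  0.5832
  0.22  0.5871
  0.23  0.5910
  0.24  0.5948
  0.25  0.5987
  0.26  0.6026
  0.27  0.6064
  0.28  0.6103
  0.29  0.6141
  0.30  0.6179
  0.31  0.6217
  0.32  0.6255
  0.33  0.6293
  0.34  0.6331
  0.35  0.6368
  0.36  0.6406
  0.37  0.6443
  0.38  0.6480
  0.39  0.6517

0.5987

σ√T = 0.18·√0.75 = 0.1559
d₁ = [ln(466/461) + (0.053 + ½·0.18²)·0.75] / (σ√T) = (0.0108 + 0.0519) / 0.1559 = 0.4021 → 0.40
d₂ = 0.4021 − 0.1559 = 0.2463 → 0.25
Pr(exercise) under Q = N(d₂) = 0.5987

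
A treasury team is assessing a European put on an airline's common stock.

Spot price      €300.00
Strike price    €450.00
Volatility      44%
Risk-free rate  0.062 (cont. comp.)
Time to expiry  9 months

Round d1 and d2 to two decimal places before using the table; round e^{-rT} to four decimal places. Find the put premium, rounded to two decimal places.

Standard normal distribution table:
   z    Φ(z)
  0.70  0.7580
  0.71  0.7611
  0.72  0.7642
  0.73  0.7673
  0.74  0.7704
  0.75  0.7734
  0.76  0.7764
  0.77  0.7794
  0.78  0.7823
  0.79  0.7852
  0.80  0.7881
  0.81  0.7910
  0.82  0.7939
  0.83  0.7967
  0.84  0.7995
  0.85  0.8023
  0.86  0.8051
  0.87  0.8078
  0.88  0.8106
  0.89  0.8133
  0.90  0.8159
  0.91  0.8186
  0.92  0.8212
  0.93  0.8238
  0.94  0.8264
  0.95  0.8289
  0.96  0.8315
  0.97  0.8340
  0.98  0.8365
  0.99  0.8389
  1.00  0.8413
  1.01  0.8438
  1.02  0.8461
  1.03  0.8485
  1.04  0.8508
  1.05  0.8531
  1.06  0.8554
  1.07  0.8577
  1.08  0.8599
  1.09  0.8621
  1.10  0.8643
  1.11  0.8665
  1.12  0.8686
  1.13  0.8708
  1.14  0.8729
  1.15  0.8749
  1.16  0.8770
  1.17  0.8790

€142.05

σ√T = 0.44·√0.75 = 0.3811
ln(S/K) + (r + σ²/2)T = ln(300/450) + (0.062 + 0.44²/2)·0.75 = -0.4055 + 0.1191 = -0.2864
d₁ = -0.2864 / 0.3811 = -0.7515 which rounds to -0.75
d₂ = d₁ − σ√T = -0.7515 − 0.3811 = -1.1326 which rounds to -1.13
exp(−rT) = exp(−0.062·0.75) = 0.9546
P = 450·0.9546·N(1.13) − 300·N(0.75) = 450·0.9546·0.8708 − 300·0.7734 = 374.0696 − 232.0200 = 142.0496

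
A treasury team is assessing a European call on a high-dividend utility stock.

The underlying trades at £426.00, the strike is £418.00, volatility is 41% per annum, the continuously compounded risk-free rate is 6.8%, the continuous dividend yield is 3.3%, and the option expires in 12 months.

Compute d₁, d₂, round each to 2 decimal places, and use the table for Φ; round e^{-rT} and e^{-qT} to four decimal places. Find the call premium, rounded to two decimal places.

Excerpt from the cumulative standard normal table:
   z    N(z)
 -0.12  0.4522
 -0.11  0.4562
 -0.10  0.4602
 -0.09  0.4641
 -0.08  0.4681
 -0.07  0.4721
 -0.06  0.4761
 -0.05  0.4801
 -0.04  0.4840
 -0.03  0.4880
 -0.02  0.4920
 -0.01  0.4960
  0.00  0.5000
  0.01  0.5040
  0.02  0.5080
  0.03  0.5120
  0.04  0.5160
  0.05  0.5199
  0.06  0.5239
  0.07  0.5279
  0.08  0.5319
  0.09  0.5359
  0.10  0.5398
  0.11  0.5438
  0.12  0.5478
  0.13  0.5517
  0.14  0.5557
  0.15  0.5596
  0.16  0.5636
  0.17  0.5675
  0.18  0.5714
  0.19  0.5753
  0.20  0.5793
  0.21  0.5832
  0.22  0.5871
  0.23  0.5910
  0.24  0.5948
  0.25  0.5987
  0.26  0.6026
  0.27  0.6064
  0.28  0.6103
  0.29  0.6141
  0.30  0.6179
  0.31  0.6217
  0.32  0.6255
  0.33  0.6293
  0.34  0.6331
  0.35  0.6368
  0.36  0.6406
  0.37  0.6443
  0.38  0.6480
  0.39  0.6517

£76.56

T = 1;  σ√T = 0.4100
d₁ = [ln(426/418) + (0.068 − 0.033 + ½·0.41²)·1] / (σ√T) = (0.0190 + 0.1190) / 0.4100 = 0.3366 → 0.34
d₂ = 0.3366 − 0.4100 = -0.0734 → -0.07
exp(−qT) = exp(−0.033·1) = 0.9675;  exp(−rT) = exp(−0.068·1) = 0.9343
N(d₁) = N(0.34) = 0.6331;  N(d₂) = N(-0.07) = 0.4721
C = 426·0.9675·0.6331 − 418·0.9343·0.4721 = 260.9353 − 184.3727 = 76.5626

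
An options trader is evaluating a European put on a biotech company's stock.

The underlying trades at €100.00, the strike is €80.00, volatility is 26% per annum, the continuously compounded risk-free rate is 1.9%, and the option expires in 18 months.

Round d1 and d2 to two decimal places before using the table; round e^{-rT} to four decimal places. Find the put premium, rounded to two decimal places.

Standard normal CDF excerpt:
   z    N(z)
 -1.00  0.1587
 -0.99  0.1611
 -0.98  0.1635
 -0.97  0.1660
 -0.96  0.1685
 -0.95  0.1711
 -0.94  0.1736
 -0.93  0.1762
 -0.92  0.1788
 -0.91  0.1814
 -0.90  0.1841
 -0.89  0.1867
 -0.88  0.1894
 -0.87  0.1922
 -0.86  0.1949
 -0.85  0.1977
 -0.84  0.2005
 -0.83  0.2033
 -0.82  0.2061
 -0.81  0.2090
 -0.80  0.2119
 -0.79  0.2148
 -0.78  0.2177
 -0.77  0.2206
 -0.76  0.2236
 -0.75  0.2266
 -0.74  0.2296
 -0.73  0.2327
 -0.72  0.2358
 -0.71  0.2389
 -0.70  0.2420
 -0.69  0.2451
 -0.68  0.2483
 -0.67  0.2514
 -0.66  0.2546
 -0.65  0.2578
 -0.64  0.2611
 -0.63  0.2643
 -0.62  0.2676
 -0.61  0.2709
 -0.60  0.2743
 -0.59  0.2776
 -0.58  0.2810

σ√T = 0.26·√1.5 = 0.3184
d₁ = [ln(100/80) + (0.019 + ½·0.26²)·1.5] / (σ√T) = (0.2231 + 0.0792) / 0.3184 = 0.9495 ≈ 0.95
d₂ = 0.9495 − 0.3184 = 0.6310 ≈ 0.63
e^(−rT) = e^(−0.019·1.5) = 0.9719
N(−d₂) = N(-0.63) = 0.2643;  N(−d₁) = N(-0.95) = 0.1711
P = 80·0.9719·0.2643 − 100·0.1711 = 20.5499 − 17.1100 = 3.4399

€3.44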